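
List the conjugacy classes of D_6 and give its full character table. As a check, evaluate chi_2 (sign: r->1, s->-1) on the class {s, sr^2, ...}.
Conjugacy classes: {e} of size 1, {r^3} of size 1, {r^1, r^5} of size 2, {r^2, r^4} of size 2, {s, sr^2, ...} of size 3, {sr, sr^3, ...} of size 3.
Character table:
  irrep \ class              {e} (size 1)  {r^3} (size 1)  {r^1, r^5} (size 2)  {r^2, r^4} (size 2)  {s, sr^2, ...} (size 3)  {sr, sr^3, ...} (size 3)
  chi_1 (triv)               1             1               1                    1                    1                        1                       
  chi_2 (sign: r->1, s->-1)  1             1               1                    1                    -1                       -1                      
  chi_3 (r->-1, s->1)        1             -1              -1                   1                    1                        -1                      
  chi_4 (r->-1, s->-1)       1             -1              -1                   1                    -1                       1                       
  chi_5 (2d, j=1)            2             -2              1                    -1                   0                        0                       
  chi_6 (2d, j=2)            2             2               -1                   -1                   0                        0                       

Spot check: chi_2 (sign: r->1, s->-1) on {s, sr^2, ...} = -1.

Why: D_6 has order 2*6 = 12 with 6 conjugacy classes, hence 6 irreducibles. Sum of squared dims 1 + 1 + 1 + 1 + 4 + 4 = 12 = |G|. Linear characters come from the abelianisation; the 2-dimensional irreps have character r^k -> 2*cos(2*pi*j*k/6), reflections -> 0.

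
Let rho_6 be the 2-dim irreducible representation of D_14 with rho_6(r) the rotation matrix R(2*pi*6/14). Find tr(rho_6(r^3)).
chi_{rho_6}(r^3) = 2*cos(2*pi*6*3/14) = -2*cos(3*pi/7)

Working: rho_6(r^3) is rotation by angle 2*pi*6*3/14, whose trace is 2*cos(2*pi*6*3/14) = -2*cos(3*pi/7).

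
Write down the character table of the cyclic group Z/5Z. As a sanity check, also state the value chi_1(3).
Character table of Z/5Z (irreps indexed chi_0,...,chi_4 with chi_k(m) = zeta_5^(k*m), zeta_5 = exp(2*pi*i/5)):
  irrep \ class  {0} (size 1)  {1} (size 1)    {2} (size 1)    {3} (size 1)    {4} (size 1)  
  chi_0          1             1               1               1               1             
  chi_1          1             exp(2*I*pi/5)   exp(4*I*pi/5)   exp(-4*I*pi/5)  exp(-2*I*pi/5)
  chi_2          1             exp(4*I*pi/5)   exp(-2*I*pi/5)  exp(2*I*pi/5)   exp(-4*I*pi/5)
  chi_3          1             exp(-4*I*pi/5)  exp(2*I*pi/5)   exp(-2*I*pi/5)  exp(4*I*pi/5) 
  chi_4          1             exp(-2*I*pi/5)  exp(-4*I*pi/5)  exp(4*I*pi/5)   exp(2*I*pi/5) 

Spot check: chi_1(3) = zeta_5^(1*3) = zeta_5^3 = exp(-4*I*pi/5).

Z/5Z is abelian, so all 5 irreducible complex representations are 1-dimensional. They are given by chi_k(m) = zeta_5^(k*m) for k = 0,...,4. Row orthogonality: sum_m chi_k(m) conj(chi_l(m)) = 5 * [k = l].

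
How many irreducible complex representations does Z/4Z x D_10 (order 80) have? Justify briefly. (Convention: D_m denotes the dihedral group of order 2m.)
32

Derivation: The number of irreducible complex representations of a finite group equals its number of conjugacy classes. For a direct product, #classes(G x H) = #classes(G) * #classes(H). Z/4Z has 4 classes (abelian), D_10 has 8 classes, so 4 * 8 = 32, so Z/4Z x D_10 (order 80) has exactly 32 irreducible complex representations.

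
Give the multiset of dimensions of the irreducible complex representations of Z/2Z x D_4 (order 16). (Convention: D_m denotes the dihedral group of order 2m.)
Dimensions: 1, 1, 1, 1, 1, 1, 1, 1, 2, 2

Why: There are 10 irreducibles (= number of conjugacy classes). Their dimensions d_i satisfy sum d_i^2 = |G| = 16: 1 + 1 + 1 + 1 + 1 + 1 + 1 + 1 + 4 + 4 = 16. (For the product with Z/2Z: each of the 2 1-dim characters of Z/2Z tensors with each irrep of D_4, giving 2 copies of each D_4-dimension.)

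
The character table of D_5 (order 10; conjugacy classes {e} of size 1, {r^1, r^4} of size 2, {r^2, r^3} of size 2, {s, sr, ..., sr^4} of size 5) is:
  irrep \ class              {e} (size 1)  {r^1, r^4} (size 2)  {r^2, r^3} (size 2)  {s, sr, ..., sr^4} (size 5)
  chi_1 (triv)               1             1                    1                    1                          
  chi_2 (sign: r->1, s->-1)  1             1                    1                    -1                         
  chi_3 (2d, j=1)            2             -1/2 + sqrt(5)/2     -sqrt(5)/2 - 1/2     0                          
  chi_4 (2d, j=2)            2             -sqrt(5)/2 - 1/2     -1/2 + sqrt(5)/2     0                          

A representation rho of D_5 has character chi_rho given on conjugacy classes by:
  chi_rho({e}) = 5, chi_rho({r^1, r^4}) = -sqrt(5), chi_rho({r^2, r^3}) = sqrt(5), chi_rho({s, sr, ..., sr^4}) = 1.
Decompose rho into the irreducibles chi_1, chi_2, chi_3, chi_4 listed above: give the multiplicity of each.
Multiplicities: chi_1: 1, chi_2: 0, chi_3: 0, chi_4: 2.

Derivation: Use <chi_rho, chi> = (1/|G|) sum_C |C| * chi_rho(C) * conj(chi(C)) with |G| = 10 for each irreducible chi in the table:
  <chi_rho, chi_1> = (1/10)[1*(5)*conj(1) + 2*(-sqrt(5))*conj(1) + 2*(sqrt(5))*conj(1) + 5*(1)*conj(1)]
      = (1/10)[(5) + (-2*sqrt(5)) + (2*sqrt(5)) + (5)] = 10/10 = 1
  <chi_rho, chi_2> = (1/10)[1*(5)*conj(1) + 2*(-sqrt(5))*conj(1) + 2*(sqrt(5))*conj(1) + 5*(1)*conj(-1)]
      = (1/10)[(5) + (-2*sqrt(5)) + (2*sqrt(5)) + (-5)] = 0/10 = 0
  <chi_rho, chi_3> = (1/10)[1*(5)*conj(2) + 2*(-sqrt(5))*conj(-1/2 + sqrt(5)/2) + 2*(sqrt(5))*conj(-sqrt(5)/2 - 1/2) + 5*(1)*conj(0)]
      = (1/10)[(10) + (-5 + sqrt(5)) + (-5 - sqrt(5)) + (0)] = 0/10 = 0
  <chi_rho, chi_4> = (1/10)[1*(5)*conj(2) + 2*(-sqrt(5))*conj(-sqrt(5)/2 - 1/2) + 2*(sqrt(5))*conj(-1/2 + sqrt(5)/2) + 5*(1)*conj(0)]
      = (1/10)[(10) + (sqrt(5) + 5) + (5 - sqrt(5)) + (0)] = 20/10 = 2
Dimension check: dim(rho) = sum (mult * dim) = 1*1 + 0*1 + 0*2 + 2*2 = 5 = chi_rho(e) = 5.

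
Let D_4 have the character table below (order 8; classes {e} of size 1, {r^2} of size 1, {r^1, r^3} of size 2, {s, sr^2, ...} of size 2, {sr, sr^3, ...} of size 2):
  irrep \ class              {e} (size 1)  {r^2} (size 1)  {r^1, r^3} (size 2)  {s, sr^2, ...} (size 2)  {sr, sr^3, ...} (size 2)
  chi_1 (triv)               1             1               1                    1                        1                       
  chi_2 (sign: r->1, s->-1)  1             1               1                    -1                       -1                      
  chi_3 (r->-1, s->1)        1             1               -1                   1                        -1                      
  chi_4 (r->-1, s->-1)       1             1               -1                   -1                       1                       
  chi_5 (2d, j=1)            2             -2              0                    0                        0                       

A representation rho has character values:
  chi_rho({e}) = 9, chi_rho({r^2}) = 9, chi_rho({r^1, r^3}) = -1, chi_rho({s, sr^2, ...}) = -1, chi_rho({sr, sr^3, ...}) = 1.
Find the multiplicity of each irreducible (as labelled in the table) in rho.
Multiplicities: chi_1: 2, chi_2: 2, chi_3: 2, chi_4: 3, chi_5: 0.

Reasoning: Use <chi_rho, chi> = (1/|G|) sum_C |C| * chi_rho(C) * conj(chi(C)) with |G| = 8 for each irreducible chi in the table:
  <chi_rho, chi_1> = (1/8)[1*(9)*conj(1) + 1*(9)*conj(1) + 2*(-1)*conj(1) + 2*(-1)*conj(1) + 2*(1)*conj(1)]
      = (1/8)[(9) + (9) + (-2) + (-2) + (2)] = 16/8 = 2
  <chi_rho, chi_2> = (1/8)[1*(9)*conj(1) + 1*(9)*conj(1) + 2*(-1)*conj(1) + 2*(-1)*conj(-1) + 2*(1)*conj(-1)]
      = (1/8)[(9) + (9) + (-2) + (2) + (-2)] = 16/8 = 2
  <chi_rho, chi_3> = (1/8)[1*(9)*conj(1) + 1*(9)*conj(1) + 2*(-1)*conj(-1) + 2*(-1)*conj(1) + 2*(1)*conj(-1)]
      = (1/8)[(9) + (9) + (2) + (-2) + (-2)] = 16/8 = 2
  <chi_rho, chi_4> = (1/8)[1*(9)*conj(1) + 1*(9)*conj(1) + 2*(-1)*conj(-1) + 2*(-1)*conj(-1) + 2*(1)*conj(1)]
      = (1/8)[(9) + (9) + (2) + (2) + (2)] = 24/8 = 3
  <chi_rho, chi_5> = (1/8)[1*(9)*conj(2) + 1*(9)*conj(-2) + 2*(-1)*conj(0) + 2*(-1)*conj(0) + 2*(1)*conj(0)]
      = (1/8)[(18) + (-18) + (0) + (0) + (0)] = 0/8 = 0
Dimension check: dim(rho) = sum (mult * dim) = 2*1 + 2*1 + 2*1 + 3*1 + 0*2 = 9 = chi_rho(e) = 9.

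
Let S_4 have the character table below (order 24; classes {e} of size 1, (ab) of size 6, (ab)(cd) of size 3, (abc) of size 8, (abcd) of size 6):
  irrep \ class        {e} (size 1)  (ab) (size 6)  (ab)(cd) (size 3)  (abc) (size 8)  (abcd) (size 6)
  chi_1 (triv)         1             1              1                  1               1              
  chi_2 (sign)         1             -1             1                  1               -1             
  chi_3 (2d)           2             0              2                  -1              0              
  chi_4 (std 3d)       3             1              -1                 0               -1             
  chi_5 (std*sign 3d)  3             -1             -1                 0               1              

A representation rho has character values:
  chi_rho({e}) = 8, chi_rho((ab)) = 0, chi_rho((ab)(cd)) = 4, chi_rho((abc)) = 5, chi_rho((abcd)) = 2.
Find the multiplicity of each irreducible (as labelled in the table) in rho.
Multiplicities: chi_1: 3, chi_2: 2, chi_3: 0, chi_4: 0, chi_5: 1.

Derivation: Use <chi_rho, chi> = (1/|G|) sum_C |C| * chi_rho(C) * conj(chi(C)) with |G| = 24 for each irreducible chi in the table:
  <chi_rho, chi_1> = (1/24)[1*(8)*conj(1) + 6*(0)*conj(1) + 3*(4)*conj(1) + 8*(5)*conj(1) + 6*(2)*conj(1)]
      = (1/24)[(8) + (0) + (12) + (40) + (12)] = 72/24 = 3
  <chi_rho, chi_2> = (1/24)[1*(8)*conj(1) + 6*(0)*conj(-1) + 3*(4)*conj(1) + 8*(5)*conj(1) + 6*(2)*conj(-1)]
      = (1/24)[(8) + (0) + (12) + (40) + (-12)] = 48/24 = 2
  <chi_rho, chi_3> = (1/24)[1*(8)*conj(2) + 6*(0)*conj(0) + 3*(4)*conj(2) + 8*(5)*conj(-1) + 6*(2)*conj(0)]
      = (1/24)[(16) + (0) + (24) + (-40) + (0)] = 0/24 = 0
  <chi_rho, chi_4> = (1/24)[1*(8)*conj(3) + 6*(0)*conj(1) + 3*(4)*conj(-1) + 8*(5)*conj(0) + 6*(2)*conj(-1)]
      = (1/24)[(24) + (0) + (-12) + (0) + (-12)] = 0/24 = 0
  <chi_rho, chi_5> = (1/24)[1*(8)*conj(3) + 6*(0)*conj(-1) + 3*(4)*conj(-1) + 8*(5)*conj(0) + 6*(2)*conj(1)]
      = (1/24)[(24) + (0) + (-12) + (0) + (12)] = 24/24 = 1
Dimension check: dim(rho) = sum (mult * dim) = 3*1 + 2*1 + 0*2 + 0*3 + 1*3 = 8 = chi_rho(e) = 8.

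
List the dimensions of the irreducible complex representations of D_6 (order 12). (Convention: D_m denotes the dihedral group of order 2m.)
Dimensions: 1, 1, 1, 1, 2, 2

Working: There are 6 irreducibles (= number of conjugacy classes). Their dimensions d_i satisfy sum d_i^2 = |G| = 12: 1 + 1 + 1 + 1 + 4 + 4 = 12.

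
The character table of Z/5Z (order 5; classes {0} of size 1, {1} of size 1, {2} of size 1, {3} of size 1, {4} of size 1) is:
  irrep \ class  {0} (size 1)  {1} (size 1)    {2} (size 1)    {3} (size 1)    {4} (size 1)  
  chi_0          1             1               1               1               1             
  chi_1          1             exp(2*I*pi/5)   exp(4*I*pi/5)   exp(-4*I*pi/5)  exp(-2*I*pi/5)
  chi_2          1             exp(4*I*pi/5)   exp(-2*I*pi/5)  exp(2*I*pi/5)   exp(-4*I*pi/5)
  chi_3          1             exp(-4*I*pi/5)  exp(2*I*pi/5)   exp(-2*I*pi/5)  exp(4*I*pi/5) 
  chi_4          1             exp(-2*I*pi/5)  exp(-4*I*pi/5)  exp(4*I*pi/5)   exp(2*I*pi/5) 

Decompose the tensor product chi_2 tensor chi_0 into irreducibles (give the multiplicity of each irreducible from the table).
chi_2 tensor chi_0 = chi_2 (all other irreducibles have multiplicity 0).

Solution. The character of a tensor product is the pointwise product (chi_2 * chi_0)(C) = chi_2(C) * chi_0(C):
  {0}: (1)*(1), {1}: (exp(4*I*pi/5))*(1), {2}: (exp(-2*I*pi/5))*(1), {3}: (exp(2*I*pi/5))*(1), {4}: (exp(-4*I*pi/5))*(1)
so (chi_2 * chi_0) takes values
  {0} -> 1, {1} -> exp(4*I*pi/5), {2} -> exp(-2*I*pi/5), {3} -> exp(2*I*pi/5), {4} -> exp(-4*I*pi/5).
Now take the inner product of this character with each irreducible chi from the table, <chi_2*chi_0, chi> = (1/5) sum_C |C| (chi_2*chi_0)(C) conj(chi(C)):
  <chi_2*chi_0, chi_0> = (1/5)[1*(1)*conj(1) + 1*(exp(4*I*pi/5))*conj(1) + 1*(exp(-2*I*pi/5))*conj(1) + 1*(exp(2*I*pi/5))*conj(1) + 1*(exp(-4*I*pi/5))*conj(1)]
      = (1/5)[(1) + (exp(4*I*pi/5)) + (exp(-2*I*pi/5)) + (exp(2*I*pi/5)) + (exp(-4*I*pi/5))] = 0/5 = 0
  <chi_2*chi_0, chi_1> = (1/5)[1*(1)*conj(1) + 1*(exp(4*I*pi/5))*conj(exp(2*I*pi/5)) + 1*(exp(-2*I*pi/5))*conj(exp(4*I*pi/5)) + 1*(exp(2*I*pi/5))*conj(exp(-4*I*pi/5)) + 1*(exp(-4*I*pi/5))*conj(exp(-2*I*pi/5))]
      = (1/5)[(1) + (exp(2*I*pi/5)) + (exp(4*I*pi/5)) + (exp(-4*I*pi/5)) + (exp(-2*I*pi/5))] = 0/5 = 0
  <chi_2*chi_0, chi_2> = (1/5)[1*(1)*conj(1) + 1*(exp(4*I*pi/5))*conj(exp(4*I*pi/5)) + 1*(exp(-2*I*pi/5))*conj(exp(-2*I*pi/5)) + 1*(exp(2*I*pi/5))*conj(exp(2*I*pi/5)) + 1*(exp(-4*I*pi/5))*conj(exp(-4*I*pi/5))]
      = (1/5)[(1) + (1) + (1) + (1) + (1)] = 5/5 = 1
  <chi_2*chi_0, chi_3> = (1/5)[1*(1)*conj(1) + 1*(exp(4*I*pi/5))*conj(exp(-4*I*pi/5)) + 1*(exp(-2*I*pi/5))*conj(exp(2*I*pi/5)) + 1*(exp(2*I*pi/5))*conj(exp(-2*I*pi/5)) + 1*(exp(-4*I*pi/5))*conj(exp(4*I*pi/5))]
      = (1/5)[(1) + (exp(-2*I*pi/5)) + (exp(-4*I*pi/5)) + (exp(4*I*pi/5)) + (exp(2*I*pi/5))] = 0/5 = 0
  <chi_2*chi_0, chi_4> = (1/5)[1*(1)*conj(1) + 1*(exp(4*I*pi/5))*conj(exp(-2*I*pi/5)) + 1*(exp(-2*I*pi/5))*conj(exp(-4*I*pi/5)) + 1*(exp(2*I*pi/5))*conj(exp(4*I*pi/5)) + 1*(exp(-4*I*pi/5))*conj(exp(2*I*pi/5))]
      = (1/5)[(1) + (exp(-4*I*pi/5)) + (exp(2*I*pi/5)) + (exp(-2*I*pi/5)) + (exp(4*I*pi/5))] = 0/5 = 0
(Exp terms are combined using exp(i*s)*conj(exp(i*t)) = exp(i*(s-t)), and sums of them are collapsed using the identity that for every m > 1 the m distinct m-th roots of unity sum to 0, e.g. 1 + exp(2*I*pi/3) + exp(-2*I*pi/3) = 0.)
Hence the multiplicities are chi_2: 1. Dimension check: dim(chi_2)*dim(chi_0) = 1*1 = 1 and sum (mult * dim) = 1*1 = 1.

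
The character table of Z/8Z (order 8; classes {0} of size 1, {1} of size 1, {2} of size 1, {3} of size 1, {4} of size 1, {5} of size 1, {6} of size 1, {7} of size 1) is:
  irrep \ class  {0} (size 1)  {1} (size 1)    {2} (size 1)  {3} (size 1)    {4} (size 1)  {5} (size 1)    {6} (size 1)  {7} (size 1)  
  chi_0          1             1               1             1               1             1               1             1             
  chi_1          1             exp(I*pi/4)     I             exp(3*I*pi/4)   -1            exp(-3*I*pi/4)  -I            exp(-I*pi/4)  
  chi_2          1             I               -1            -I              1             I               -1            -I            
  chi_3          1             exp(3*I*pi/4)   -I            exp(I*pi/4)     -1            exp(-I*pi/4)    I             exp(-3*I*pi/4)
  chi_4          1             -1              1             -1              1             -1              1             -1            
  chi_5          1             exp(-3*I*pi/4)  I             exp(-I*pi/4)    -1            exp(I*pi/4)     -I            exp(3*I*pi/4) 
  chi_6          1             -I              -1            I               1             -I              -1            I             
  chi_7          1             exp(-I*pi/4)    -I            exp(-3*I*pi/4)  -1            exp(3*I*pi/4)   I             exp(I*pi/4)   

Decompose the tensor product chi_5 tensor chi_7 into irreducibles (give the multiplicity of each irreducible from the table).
chi_5 tensor chi_7 = chi_4 (all other irreducibles have multiplicity 0).

Working: The character of a tensor product is the pointwise product (chi_5 * chi_7)(C) = chi_5(C) * chi_7(C):
  {0}: (1)*(1), {1}: (exp(-3*I*pi/4))*(exp(-I*pi/4)), {2}: (I)*(-I), {3}: (exp(-I*pi/4))*(exp(-3*I*pi/4)), {4}: (-1)*(-1), {5}: (exp(I*pi/4))*(exp(3*I*pi/4)), {6}: (-I)*(I), {7}: (exp(3*I*pi/4))*(exp(I*pi/4))
so (chi_5 * chi_7) takes values
  {0} -> 1, {1} -> -1, {2} -> 1, {3} -> -1, {4} -> 1, {5} -> -1, {6} -> 1, {7} -> -1.
Now take the inner product of this character with each irreducible chi from the table, <chi_5*chi_7, chi> = (1/8) sum_C |C| (chi_5*chi_7)(C) conj(chi(C)):
  <chi_5*chi_7, chi_0> = (1/8)[1*(1)*conj(1) + 1*(-1)*conj(1) + 1*(1)*conj(1) + 1*(-1)*conj(1) + 1*(1)*conj(1) + 1*(-1)*conj(1) + 1*(1)*conj(1) + 1*(-1)*conj(1)]
      = (1/8)[(1) + (-1) + (1) + (-1) + (1) + (-1) + (1) + (-1)] = 0/8 = 0
  <chi_5*chi_7, chi_1> = (1/8)[1*(1)*conj(1) + 1*(-1)*conj(exp(I*pi/4)) + 1*(1)*conj(I) + 1*(-1)*conj(exp(3*I*pi/4)) + 1*(1)*conj(-1) + 1*(-1)*conj(exp(-3*I*pi/4)) + 1*(1)*conj(-I) + 1*(-1)*conj(exp(-I*pi/4))]
      = (1/8)[(1) + (-exp(-I*pi/4)) + (-I) + (-exp(-3*I*pi/4)) + (-1) + (-exp(3*I*pi/4)) + (I) + (-exp(I*pi/4))] = 0/8 = 0
  <chi_5*chi_7, chi_2> = (1/8)[1*(1)*conj(1) + 1*(-1)*conj(I) + 1*(1)*conj(-1) + 1*(-1)*conj(-I) + 1*(1)*conj(1) + 1*(-1)*conj(I) + 1*(1)*conj(-1) + 1*(-1)*conj(-I)]
      = (1/8)[(1) + (I) + (-1) + (-I) + (1) + (I) + (-1) + (-I)] = 0/8 = 0
  <chi_5*chi_7, chi_3> = (1/8)[1*(1)*conj(1) + 1*(-1)*conj(exp(3*I*pi/4)) + 1*(1)*conj(-I) + 1*(-1)*conj(exp(I*pi/4)) + 1*(1)*conj(-1) + 1*(-1)*conj(exp(-I*pi/4)) + 1*(1)*conj(I) + 1*(-1)*conj(exp(-3*I*pi/4))]
      = (1/8)[(1) + (-exp(-3*I*pi/4)) + (I) + (-exp(-I*pi/4)) + (-1) + (-exp(I*pi/4)) + (-I) + (-exp(3*I*pi/4))] = 0/8 = 0
  <chi_5*chi_7, chi_4> = (1/8)[1*(1)*conj(1) + 1*(-1)*conj(-1) + 1*(1)*conj(1) + 1*(-1)*conj(-1) + 1*(1)*conj(1) + 1*(-1)*conj(-1) + 1*(1)*conj(1) + 1*(-1)*conj(-1)]
      = (1/8)[(1) + (1) + (1) + (1) + (1) + (1) + (1) + (1)] = 8/8 = 1
  <chi_5*chi_7, chi_5> = (1/8)[1*(1)*conj(1) + 1*(-1)*conj(exp(-3*I*pi/4)) + 1*(1)*conj(I) + 1*(-1)*conj(exp(-I*pi/4)) + 1*(1)*conj(-1) + 1*(-1)*conj(exp(I*pi/4)) + 1*(1)*conj(-I) + 1*(-1)*conj(exp(3*I*pi/4))]
      = (1/8)[(1) + (-exp(3*I*pi/4)) + (-I) + (-exp(I*pi/4)) + (-1) + (-exp(-I*pi/4)) + (I) + (-exp(-3*I*pi/4))] = 0/8 = 0
  <chi_5*chi_7, chi_6> = (1/8)[1*(1)*conj(1) + 1*(-1)*conj(-I) + 1*(1)*conj(-1) + 1*(-1)*conj(I) + 1*(1)*conj(1) + 1*(-1)*conj(-I) + 1*(1)*conj(-1) + 1*(-1)*conj(I)]
      = (1/8)[(1) + (-I) + (-1) + (I) + (1) + (-I) + (-1) + (I)] = 0/8 = 0
  <chi_5*chi_7, chi_7> = (1/8)[1*(1)*conj(1) + 1*(-1)*conj(exp(-I*pi/4)) + 1*(1)*conj(-I) + 1*(-1)*conj(exp(-3*I*pi/4)) + 1*(1)*conj(-1) + 1*(-1)*conj(exp(3*I*pi/4)) + 1*(1)*conj(I) + 1*(-1)*conj(exp(I*pi/4))]
      = (1/8)[(1) + (-exp(I*pi/4)) + (I) + (-exp(3*I*pi/4)) + (-1) + (-exp(-3*I*pi/4)) + (-I) + (-exp(-I*pi/4))] = 0/8 = 0
(Exp terms are combined using exp(i*s)*conj(exp(i*t)) = exp(i*(s-t)), and sums of them are collapsed using the identity that for every m > 1 the m distinct m-th roots of unity sum to 0, e.g. 1 + exp(2*I*pi/3) + exp(-2*I*pi/3) = 0.)
Hence the multiplicities are chi_4: 1. Dimension check: dim(chi_5)*dim(chi_7) = 1*1 = 1 and sum (mult * dim) = 1*1 = 1.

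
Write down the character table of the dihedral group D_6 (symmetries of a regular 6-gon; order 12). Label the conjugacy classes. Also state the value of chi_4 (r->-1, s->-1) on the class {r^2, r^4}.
Conjugacy classes: {e} of size 1, {r^3} of size 1, {r^1, r^5} of size 2, {r^2, r^4} of size 2, {s, sr^2, ...} of size 3, {sr, sr^3, ...} of size 3.
Character table:
  irrep \ class              {e} (size 1)  {r^3} (size 1)  {r^1, r^5} (size 2)  {r^2, r^4} (size 2)  {s, sr^2, ...} (size 3)  {sr, sr^3, ...} (size 3)
  chi_1 (triv)               1             1               1                    1                    1                        1                       
  chi_2 (sign: r->1, s->-1)  1             1               1                    1                    -1                       -1                      
  chi_3 (r->-1, s->1)        1             -1              -1                   1                    1                        -1                      
  chi_4 (r->-1, s->-1)       1             -1              -1                   1                    -1                       1                       
  chi_5 (2d, j=1)            2             -2              1                    -1                   0                        0                       
  chi_6 (2d, j=2)            2             2               -1                   -1                   0                        0                       

Spot check: chi_4 (r->-1, s->-1) on {r^2, r^4} = 1.

Proof sketch: D_6 has order 2*6 = 12 with 6 conjugacy classes, hence 6 irreducibles. Sum of squared dims 1 + 1 + 1 + 1 + 4 + 4 = 12 = |G|. Linear characters come from the abelianisation; the 2-dimensional irreps have character r^k -> 2*cos(2*pi*j*k/6), reflections -> 0.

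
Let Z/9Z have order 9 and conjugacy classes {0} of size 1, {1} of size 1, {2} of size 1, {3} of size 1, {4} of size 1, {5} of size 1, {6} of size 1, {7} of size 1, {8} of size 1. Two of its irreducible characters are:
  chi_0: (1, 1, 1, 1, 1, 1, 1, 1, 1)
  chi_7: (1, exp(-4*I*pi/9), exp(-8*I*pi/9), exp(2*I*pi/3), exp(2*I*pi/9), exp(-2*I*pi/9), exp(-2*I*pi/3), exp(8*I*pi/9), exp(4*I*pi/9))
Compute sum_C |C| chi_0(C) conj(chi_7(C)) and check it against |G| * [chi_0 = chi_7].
Sum = 0; so <chi_0, chi_7> = 0 (distinct irreducibles are orthogonal).

Why: Compute term by term over conjugacy classes (|C| * chi_0(C) * conj(chi_7(C))):
  1*(1)*conj(1) + 1*(1)*conj(exp(-4*I*pi/9)) + 1*(1)*conj(exp(-8*I*pi/9)) + 1*(1)*conj(exp(2*I*pi/3)) + 1*(1)*conj(exp(2*I*pi/9)) + 1*(1)*conj(exp(-2*I*pi/9)) + 1*(1)*conj(exp(-2*I*pi/3)) + 1*(1)*conj(exp(8*I*pi/9)) + 1*(1)*conj(exp(4*I*pi/9))
  = (1) + (exp(4*I*pi/9)) + (exp(8*I*pi/9)) + (exp(-2*I*pi/3)) + (exp(-2*I*pi/9)) + (exp(2*I*pi/9)) + (exp(2*I*pi/3)) + (exp(-8*I*pi/9)) + (exp(-4*I*pi/9))
  = 0.
(Exp terms are combined using exp(i*s)*conj(exp(i*t)) = exp(i*(s-t)), and sums of them are collapsed using the identity that for every m > 1 the m distinct m-th roots of unity sum to 0, e.g. 1 + exp(2*I*pi/3) + exp(-2*I*pi/3) = 0.)
Dividing by |G| = 9 gives 0/9 = 0, matching the row-orthogonality relation <chi_0, chi_7> = [chi_0 = chi_7].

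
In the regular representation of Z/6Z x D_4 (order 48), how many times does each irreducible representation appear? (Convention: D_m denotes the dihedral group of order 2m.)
Each irreducible V_i of dimension d_i appears with multiplicity d_i, i.e. rho_reg = (direct sum over all irreducibles V_i) d_i V_i. The irreducible dimensions for Z/6Z x D_4 are 1, 1, 1, 1, 1, 1, 1, 1, 1, 1, 1, 1, 1, 1, 1, 1, 1, 1, 1, 1, 1, 1, 1, 1, 2, 2, 2, 2, 2, 2: 24 irreducibles of dimension 1, each with multiplicity 1; 6 irreducibles of dimension 2, each with multiplicity 2. Total dimension 24*1*1 + 6*2*2 = 48 = |G|.

Details: General theorem: in the regular representation of a finite group G, each irreducible appears with multiplicity equal to its dimension. Check: dim(rho_reg) = sum d_i^2 = 1 + 1 + 1 + 1 + 1 + 1 + 1 + 1 + 1 + 1 + 1 + 1 + 1 + 1 + 1 + 1 + 1 + 1 + 1 + 1 + 1 + 1 + 1 + 1 + 4 + 4 + 4 + 4 + 4 + 4 = 48 = |G|.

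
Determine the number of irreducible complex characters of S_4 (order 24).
5

Why: The number of irreducible complex representations of a finite group equals its number of conjugacy classes. Conjugacy classes in S_4 correspond to cycle types, i.e. partitions of 4; there are p(4) = 5 of them, so S_4 (order 24) has exactly 5 irreducible complex representations.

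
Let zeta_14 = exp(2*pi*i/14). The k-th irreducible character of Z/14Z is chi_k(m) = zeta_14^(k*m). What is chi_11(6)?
chi_11(6) = zeta_14^66 = exp(-4*I*pi/7)

Reasoning: chi_11(6) = zeta_14^(11*6) = zeta_14^66. Since zeta_14^14 = 1, this equals zeta_14^10 = exp(2*pi*i*10/14) = exp(-4*I*pi/7).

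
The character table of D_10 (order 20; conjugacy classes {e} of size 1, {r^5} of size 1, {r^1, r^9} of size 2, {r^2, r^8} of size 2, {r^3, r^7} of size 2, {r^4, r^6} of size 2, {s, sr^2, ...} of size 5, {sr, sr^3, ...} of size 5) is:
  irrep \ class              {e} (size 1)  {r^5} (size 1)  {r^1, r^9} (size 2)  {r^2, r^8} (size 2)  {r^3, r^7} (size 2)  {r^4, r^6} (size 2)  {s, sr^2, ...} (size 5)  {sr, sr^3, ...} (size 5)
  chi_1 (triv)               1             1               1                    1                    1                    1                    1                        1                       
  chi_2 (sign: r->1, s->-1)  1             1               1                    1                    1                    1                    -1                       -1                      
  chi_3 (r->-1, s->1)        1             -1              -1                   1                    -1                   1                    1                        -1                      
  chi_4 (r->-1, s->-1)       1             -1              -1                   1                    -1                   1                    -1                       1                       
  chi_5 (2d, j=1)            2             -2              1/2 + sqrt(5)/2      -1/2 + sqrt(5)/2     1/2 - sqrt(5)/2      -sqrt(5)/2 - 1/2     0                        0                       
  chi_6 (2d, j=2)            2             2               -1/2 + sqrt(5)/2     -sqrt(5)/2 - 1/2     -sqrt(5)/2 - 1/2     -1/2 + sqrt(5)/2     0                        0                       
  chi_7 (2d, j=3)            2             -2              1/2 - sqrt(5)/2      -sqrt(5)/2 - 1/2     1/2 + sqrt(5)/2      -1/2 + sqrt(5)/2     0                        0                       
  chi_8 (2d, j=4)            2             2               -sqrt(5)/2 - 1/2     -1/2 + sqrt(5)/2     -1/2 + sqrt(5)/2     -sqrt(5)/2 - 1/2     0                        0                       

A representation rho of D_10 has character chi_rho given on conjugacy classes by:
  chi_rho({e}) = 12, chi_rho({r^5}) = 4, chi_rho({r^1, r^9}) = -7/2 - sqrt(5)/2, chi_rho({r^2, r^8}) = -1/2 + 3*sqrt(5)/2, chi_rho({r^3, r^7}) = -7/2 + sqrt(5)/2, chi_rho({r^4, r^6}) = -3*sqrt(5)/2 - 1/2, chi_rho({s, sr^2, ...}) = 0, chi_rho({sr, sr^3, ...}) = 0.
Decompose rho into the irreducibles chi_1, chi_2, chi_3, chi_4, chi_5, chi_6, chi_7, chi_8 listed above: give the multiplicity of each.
Multiplicities: chi_1: 0, chi_2: 0, chi_3: 1, chi_4: 1, chi_5: 1, chi_6: 1, chi_7: 0, chi_8: 3.

Argument: Use <chi_rho, chi> = (1/|G|) sum_C |C| * chi_rho(C) * conj(chi(C)) with |G| = 20 for each irreducible chi in the table:
  <chi_rho, chi_1> = (1/20)[1*(12)*conj(1) + 1*(4)*conj(1) + 2*(-7/2 - sqrt(5)/2)*conj(1) + 2*(-1/2 + 3*sqrt(5)/2)*conj(1) + 2*(-7/2 + sqrt(5)/2)*conj(1) + 2*(-3*sqrt(5)/2 - 1/2)*conj(1) + 5*(0)*conj(1) + 5*(0)*conj(1)]
      = (1/20)[(12) + (4) + (-7 - sqrt(5)) + (-1 + 3*sqrt(5)) + (-7 + sqrt(5)) + (-3*sqrt(5) - 1) + (0) + (0)] = 0/20 = 0
  <chi_rho, chi_2> = (1/20)[1*(12)*conj(1) + 1*(4)*conj(1) + 2*(-7/2 - sqrt(5)/2)*conj(1) + 2*(-1/2 + 3*sqrt(5)/2)*conj(1) + 2*(-7/2 + sqrt(5)/2)*conj(1) + 2*(-3*sqrt(5)/2 - 1/2)*conj(1) + 5*(0)*conj(-1) + 5*(0)*conj(-1)]
      = (1/20)[(12) + (4) + (-7 - sqrt(5)) + (-1 + 3*sqrt(5)) + (-7 + sqrt(5)) + (-3*sqrt(5) - 1) + (0) + (0)] = 0/20 = 0
  <chi_rho, chi_3> = (1/20)[1*(12)*conj(1) + 1*(4)*conj(-1) + 2*(-7/2 - sqrt(5)/2)*conj(-1) + 2*(-1/2 + 3*sqrt(5)/2)*conj(1) + 2*(-7/2 + sqrt(5)/2)*conj(-1) + 2*(-3*sqrt(5)/2 - 1/2)*conj(1) + 5*(0)*conj(1) + 5*(0)*conj(-1)]
      = (1/20)[(12) + (-4) + (sqrt(5) + 7) + (-1 + 3*sqrt(5)) + (7 - sqrt(5)) + (-3*sqrt(5) - 1) + (0) + (0)] = 20/20 = 1
  <chi_rho, chi_4> = (1/20)[1*(12)*conj(1) + 1*(4)*conj(-1) + 2*(-7/2 - sqrt(5)/2)*conj(-1) + 2*(-1/2 + 3*sqrt(5)/2)*conj(1) + 2*(-7/2 + sqrt(5)/2)*conj(-1) + 2*(-3*sqrt(5)/2 - 1/2)*conj(1) + 5*(0)*conj(-1) + 5*(0)*conj(1)]
      = (1/20)[(12) + (-4) + (sqrt(5) + 7) + (-1 + 3*sqrt(5)) + (7 - sqrt(5)) + (-3*sqrt(5) - 1) + (0) + (0)] = 20/20 = 1
  <chi_rho, chi_5> = (1/20)[1*(12)*conj(2) + 1*(4)*conj(-2) + 2*(-7/2 - sqrt(5)/2)*conj(1/2 + sqrt(5)/2) + 2*(-1/2 + 3*sqrt(5)/2)*conj(-1/2 + sqrt(5)/2) + 2*(-7/2 + sqrt(5)/2)*conj(1/2 - sqrt(5)/2) + 2*(-3*sqrt(5)/2 - 1/2)*conj(-sqrt(5)/2 - 1/2) + 5*(0)*conj(0) + 5*(0)*conj(0)]
      = (1/20)[(24) + (-8) + (-4*sqrt(5) - 6) + (8 - 2*sqrt(5)) + (-6 + 4*sqrt(5)) + (2*sqrt(5) + 8) + (0) + (0)] = 20/20 = 1
  <chi_rho, chi_6> = (1/20)[1*(12)*conj(2) + 1*(4)*conj(2) + 2*(-7/2 - sqrt(5)/2)*conj(-1/2 + sqrt(5)/2) + 2*(-1/2 + 3*sqrt(5)/2)*conj(-sqrt(5)/2 - 1/2) + 2*(-7/2 + sqrt(5)/2)*conj(-sqrt(5)/2 - 1/2) + 2*(-3*sqrt(5)/2 - 1/2)*conj(-1/2 + sqrt(5)/2) + 5*(0)*conj(0) + 5*(0)*conj(0)]
      = (1/20)[(24) + (8) + (1 - 3*sqrt(5)) + (-7 - sqrt(5)) + (1 + 3*sqrt(5)) + (-7 + sqrt(5)) + (0) + (0)] = 20/20 = 1
  <chi_rho, chi_7> = (1/20)[1*(12)*conj(2) + 1*(4)*conj(-2) + 2*(-7/2 - sqrt(5)/2)*conj(1/2 - sqrt(5)/2) + 2*(-1/2 + 3*sqrt(5)/2)*conj(-sqrt(5)/2 - 1/2) + 2*(-7/2 + sqrt(5)/2)*conj(1/2 + sqrt(5)/2) + 2*(-3*sqrt(5)/2 - 1/2)*conj(-1/2 + sqrt(5)/2) + 5*(0)*conj(0) + 5*(0)*conj(0)]
      = (1/20)[(24) + (-8) + (-1 + 3*sqrt(5)) + (-7 - sqrt(5)) + (-3*sqrt(5) - 1) + (-7 + sqrt(5)) + (0) + (0)] = 0/20 = 0
  <chi_rho, chi_8> = (1/20)[1*(12)*conj(2) + 1*(4)*conj(2) + 2*(-7/2 - sqrt(5)/2)*conj(-sqrt(5)/2 - 1/2) + 2*(-1/2 + 3*sqrt(5)/2)*conj(-1/2 + sqrt(5)/2) + 2*(-7/2 + sqrt(5)/2)*conj(-1/2 + sqrt(5)/2) + 2*(-3*sqrt(5)/2 - 1/2)*conj(-sqrt(5)/2 - 1/2) + 5*(0)*conj(0) + 5*(0)*conj(0)]
      = (1/20)[(24) + (8) + (6 + 4*sqrt(5)) + (8 - 2*sqrt(5)) + (6 - 4*sqrt(5)) + (2*sqrt(5) + 8) + (0) + (0)] = 60/20 = 3
Dimension check: dim(rho) = sum (mult * dim) = 0*1 + 0*1 + 1*1 + 1*1 + 1*2 + 1*2 + 0*2 + 3*2 = 12 = chi_rho(e) = 12.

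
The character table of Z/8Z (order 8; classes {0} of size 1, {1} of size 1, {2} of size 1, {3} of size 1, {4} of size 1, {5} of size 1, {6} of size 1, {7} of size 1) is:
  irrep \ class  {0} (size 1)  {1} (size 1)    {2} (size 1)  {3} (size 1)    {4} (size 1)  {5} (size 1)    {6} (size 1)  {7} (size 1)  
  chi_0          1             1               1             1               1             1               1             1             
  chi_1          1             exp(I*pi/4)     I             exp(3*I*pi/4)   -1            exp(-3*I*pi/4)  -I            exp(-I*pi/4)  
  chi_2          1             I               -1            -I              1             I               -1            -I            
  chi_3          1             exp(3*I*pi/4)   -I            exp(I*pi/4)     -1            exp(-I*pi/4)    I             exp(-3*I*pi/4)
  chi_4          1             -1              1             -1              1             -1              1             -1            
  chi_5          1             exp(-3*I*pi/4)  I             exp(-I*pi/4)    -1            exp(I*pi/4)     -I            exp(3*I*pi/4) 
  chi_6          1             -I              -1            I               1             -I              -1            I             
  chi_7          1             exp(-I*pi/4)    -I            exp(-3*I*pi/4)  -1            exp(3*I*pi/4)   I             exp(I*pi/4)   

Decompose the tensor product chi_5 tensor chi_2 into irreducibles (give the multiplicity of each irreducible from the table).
chi_5 tensor chi_2 = chi_7 (all other irreducibles have multiplicity 0).

Argument: The character of a tensor product is the pointwise product (chi_5 * chi_2)(C) = chi_5(C) * chi_2(C):
  {0}: (1)*(1), {1}: (exp(-3*I*pi/4))*(I), {2}: (I)*(-1), {3}: (exp(-I*pi/4))*(-I), {4}: (-1)*(1), {5}: (exp(I*pi/4))*(I), {6}: (-I)*(-1), {7}: (exp(3*I*pi/4))*(-I)
so (chi_5 * chi_2) takes values
  {0} -> 1, {1} -> exp(-I*pi/4), {2} -> -I, {3} -> -exp(I*pi/4), {4} -> -1, {5} -> exp(3*I*pi/4), {6} -> I, {7} -> -exp(-3*I*pi/4).
Now take the inner product of this character with each irreducible chi from the table, <chi_5*chi_2, chi> = (1/8) sum_C |C| (chi_5*chi_2)(C) conj(chi(C)):
  <chi_5*chi_2, chi_0> = (1/8)[1*(1)*conj(1) + 1*(exp(-I*pi/4))*conj(1) + 1*(-I)*conj(1) + 1*(-exp(I*pi/4))*conj(1) + 1*(-1)*conj(1) + 1*(exp(3*I*pi/4))*conj(1) + 1*(I)*conj(1) + 1*(-exp(-3*I*pi/4))*conj(1)]
      = (1/8)[(1) + (exp(-I*pi/4)) + (-I) + (-exp(I*pi/4)) + (-1) + (exp(3*I*pi/4)) + (I) + (-exp(-3*I*pi/4))] = 0/8 = 0
  <chi_5*chi_2, chi_1> = (1/8)[1*(1)*conj(1) + 1*(exp(-I*pi/4))*conj(exp(I*pi/4)) + 1*(-I)*conj(I) + 1*(-exp(I*pi/4))*conj(exp(3*I*pi/4)) + 1*(-1)*conj(-1) + 1*(exp(3*I*pi/4))*conj(exp(-3*I*pi/4)) + 1*(I)*conj(-I) + 1*(-exp(-3*I*pi/4))*conj(exp(-I*pi/4))]
      = (1/8)[(1) + (-I) + (-1) + (I) + (1) + (-I) + (-1) + (I)] = 0/8 = 0
  <chi_5*chi_2, chi_2> = (1/8)[1*(1)*conj(1) + 1*(exp(-I*pi/4))*conj(I) + 1*(-I)*conj(-1) + 1*(-exp(I*pi/4))*conj(-I) + 1*(-1)*conj(1) + 1*(exp(3*I*pi/4))*conj(I) + 1*(I)*conj(-1) + 1*(-exp(-3*I*pi/4))*conj(-I)]
      = (1/8)[(1) + (-exp(I*pi/4)) + (I) + (-exp(3*I*pi/4)) + (-1) + (-exp(-3*I*pi/4)) + (-I) + (-exp(-I*pi/4))] = 0/8 = 0
  <chi_5*chi_2, chi_3> = (1/8)[1*(1)*conj(1) + 1*(exp(-I*pi/4))*conj(exp(3*I*pi/4)) + 1*(-I)*conj(-I) + 1*(-exp(I*pi/4))*conj(exp(I*pi/4)) + 1*(-1)*conj(-1) + 1*(exp(3*I*pi/4))*conj(exp(-I*pi/4)) + 1*(I)*conj(I) + 1*(-exp(-3*I*pi/4))*conj(exp(-3*I*pi/4))]
      = (1/8)[(1) + (-1) + (1) + (-1) + (1) + (-1) + (1) + (-1)] = 0/8 = 0
  <chi_5*chi_2, chi_4> = (1/8)[1*(1)*conj(1) + 1*(exp(-I*pi/4))*conj(-1) + 1*(-I)*conj(1) + 1*(-exp(I*pi/4))*conj(-1) + 1*(-1)*conj(1) + 1*(exp(3*I*pi/4))*conj(-1) + 1*(I)*conj(1) + 1*(-exp(-3*I*pi/4))*conj(-1)]
      = (1/8)[(1) + (-exp(-I*pi/4)) + (-I) + (exp(I*pi/4)) + (-1) + (-exp(3*I*pi/4)) + (I) + (exp(-3*I*pi/4))] = 0/8 = 0
  <chi_5*chi_2, chi_5> = (1/8)[1*(1)*conj(1) + 1*(exp(-I*pi/4))*conj(exp(-3*I*pi/4)) + 1*(-I)*conj(I) + 1*(-exp(I*pi/4))*conj(exp(-I*pi/4)) + 1*(-1)*conj(-1) + 1*(exp(3*I*pi/4))*conj(exp(I*pi/4)) + 1*(I)*conj(-I) + 1*(-exp(-3*I*pi/4))*conj(exp(3*I*pi/4))]
      = (1/8)[(1) + (I) + (-1) + (-I) + (1) + (I) + (-1) + (-I)] = 0/8 = 0
  <chi_5*chi_2, chi_6> = (1/8)[1*(1)*conj(1) + 1*(exp(-I*pi/4))*conj(-I) + 1*(-I)*conj(-1) + 1*(-exp(I*pi/4))*conj(I) + 1*(-1)*conj(1) + 1*(exp(3*I*pi/4))*conj(-I) + 1*(I)*conj(-1) + 1*(-exp(-3*I*pi/4))*conj(I)]
      = (1/8)[(1) + (exp(I*pi/4)) + (I) + (exp(3*I*pi/4)) + (-1) + (exp(-3*I*pi/4)) + (-I) + (exp(-I*pi/4))] = 0/8 = 0
  <chi_5*chi_2, chi_7> = (1/8)[1*(1)*conj(1) + 1*(exp(-I*pi/4))*conj(exp(-I*pi/4)) + 1*(-I)*conj(-I) + 1*(-exp(I*pi/4))*conj(exp(-3*I*pi/4)) + 1*(-1)*conj(-1) + 1*(exp(3*I*pi/4))*conj(exp(3*I*pi/4)) + 1*(I)*conj(I) + 1*(-exp(-3*I*pi/4))*conj(exp(I*pi/4))]
      = (1/8)[(1) + (1) + (1) + (1) + (1) + (1) + (1) + (1)] = 8/8 = 1
(Exp terms are combined using exp(i*s)*conj(exp(i*t)) = exp(i*(s-t)), and sums of them are collapsed using the identity that for every m > 1 the m distinct m-th roots of unity sum to 0, e.g. 1 + exp(2*I*pi/3) + exp(-2*I*pi/3) = 0.)
Hence the multiplicities are chi_7: 1. Dimension check: dim(chi_5)*dim(chi_2) = 1*1 = 1 and sum (mult * dim) = 1*1 = 1.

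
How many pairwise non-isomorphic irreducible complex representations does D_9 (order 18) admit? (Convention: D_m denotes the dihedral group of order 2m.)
6

Solution. The number of irreducible complex representations of a finite group equals its number of conjugacy classes. D_9 has 6 conjugacy classes ((n+3)/2 for n odd), so D_9 (order 18) has exactly 6 irreducible complex representations.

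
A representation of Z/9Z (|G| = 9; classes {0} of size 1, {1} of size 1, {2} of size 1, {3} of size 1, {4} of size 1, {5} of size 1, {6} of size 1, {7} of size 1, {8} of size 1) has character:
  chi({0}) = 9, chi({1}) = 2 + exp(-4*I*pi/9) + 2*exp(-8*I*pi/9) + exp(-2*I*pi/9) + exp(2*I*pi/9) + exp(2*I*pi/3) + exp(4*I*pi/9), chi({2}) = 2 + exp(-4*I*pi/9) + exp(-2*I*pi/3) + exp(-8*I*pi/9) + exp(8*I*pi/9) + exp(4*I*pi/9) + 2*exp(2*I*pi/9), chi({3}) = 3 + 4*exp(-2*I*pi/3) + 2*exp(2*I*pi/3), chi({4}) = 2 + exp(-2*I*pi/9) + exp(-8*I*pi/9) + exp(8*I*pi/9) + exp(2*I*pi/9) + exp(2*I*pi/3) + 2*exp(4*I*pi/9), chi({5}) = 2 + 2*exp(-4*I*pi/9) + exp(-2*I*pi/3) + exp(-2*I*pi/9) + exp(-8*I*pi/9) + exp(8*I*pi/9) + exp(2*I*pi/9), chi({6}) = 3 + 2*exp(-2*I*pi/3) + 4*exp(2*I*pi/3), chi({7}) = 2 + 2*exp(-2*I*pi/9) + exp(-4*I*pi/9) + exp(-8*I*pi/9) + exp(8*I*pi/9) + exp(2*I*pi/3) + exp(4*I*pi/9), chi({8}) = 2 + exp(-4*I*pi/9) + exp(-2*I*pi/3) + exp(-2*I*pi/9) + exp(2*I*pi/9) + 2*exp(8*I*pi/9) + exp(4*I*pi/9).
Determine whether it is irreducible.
Not irreducible (reducible): <chi, chi> = 13 > 1.

Details: <chi, chi> = (1/|G|) sum_C |C| * |chi(C)|^2 = (1/9)[1*|9|^2 + 1*|2 + exp(-4*I*pi/9) + 2*exp(-8*I*pi/9) + exp(-2*I*pi/9) + exp(2*I*pi/9) + exp(2*I*pi/3) + exp(4*I*pi/9)|^2 + 1*|2 + exp(-4*I*pi/9) + exp(-2*I*pi/3) + exp(-8*I*pi/9) + exp(8*I*pi/9) + exp(4*I*pi/9) + 2*exp(2*I*pi/9)|^2 + 1*|3 + 4*exp(-2*I*pi/3) + 2*exp(2*I*pi/3)|^2 + 1*|2 + exp(-2*I*pi/9) + exp(-8*I*pi/9) + exp(8*I*pi/9) + exp(2*I*pi/9) + exp(2*I*pi/3) + 2*exp(4*I*pi/9)|^2 + 1*|2 + 2*exp(-4*I*pi/9) + exp(-2*I*pi/3) + exp(-2*I*pi/9) + exp(-8*I*pi/9) + exp(8*I*pi/9) + exp(2*I*pi/9)|^2 + 1*|3 + 2*exp(-2*I*pi/3) + 4*exp(2*I*pi/3)|^2 + 1*|2 + 2*exp(-2*I*pi/9) + exp(-4*I*pi/9) + exp(-8*I*pi/9) + exp(8*I*pi/9) + exp(2*I*pi/3) + exp(4*I*pi/9)|^2 + 1*|2 + exp(-4*I*pi/9) + exp(-2*I*pi/3) + exp(-2*I*pi/9) + exp(2*I*pi/9) + 2*exp(8*I*pi/9) + exp(4*I*pi/9)|^2]
  = (1/9)[(81) + (13 + 10*exp(-4*I*pi/9) + 8*exp(-2*I*pi/3) + 7*exp(-2*I*pi/9) + 9*exp(-8*I*pi/9) + 9*exp(8*I*pi/9) + 7*exp(2*I*pi/9) + 8*exp(2*I*pi/3) + 10*exp(4*I*pi/9)) + (13 + 8*exp(-2*I*pi/3) + 7*exp(-4*I*pi/9) + 9*exp(-2*I*pi/9) + 10*exp(-8*I*pi/9) + 10*exp(8*I*pi/9) + 9*exp(2*I*pi/9) + 7*exp(4*I*pi/9) + 8*exp(2*I*pi/3)) + (3) + (13 + 9*exp(-4*I*pi/9) + 8*exp(-2*I*pi/3) + 10*exp(-2*I*pi/9) + 7*exp(-8*I*pi/9) + 7*exp(8*I*pi/9) + 10*exp(2*I*pi/9) + 8*exp(2*I*pi/3) + 9*exp(4*I*pi/9)) + (13 + 9*exp(-4*I*pi/9) + 8*exp(-2*I*pi/3) + 10*exp(-2*I*pi/9) + 7*exp(-8*I*pi/9) + 7*exp(8*I*pi/9) + 10*exp(2*I*pi/9) + 8*exp(2*I*pi/3) + 9*exp(4*I*pi/9)) + (3) + (13 + 8*exp(-2*I*pi/3) + 7*exp(-4*I*pi/9) + 9*exp(-2*I*pi/9) + 10*exp(-8*I*pi/9) + 10*exp(8*I*pi/9) + 9*exp(2*I*pi/9) + 7*exp(4*I*pi/9) + 8*exp(2*I*pi/3)) + (13 + 10*exp(-4*I*pi/9) + 8*exp(-2*I*pi/3) + 7*exp(-2*I*pi/9) + 9*exp(-8*I*pi/9) + 9*exp(8*I*pi/9) + 7*exp(2*I*pi/9) + 8*exp(2*I*pi/3) + 10*exp(4*I*pi/9))] = 117/9 = 13.
(Exp terms are combined using exp(i*s)*conj(exp(i*t)) = exp(i*(s-t)), and sums of them are collapsed using the identity that for every m > 1 the m distinct m-th roots of unity sum to 0, e.g. 1 + exp(2*I*pi/3) + exp(-2*I*pi/3) = 0.)
A character is irreducible iff <chi, chi> = 1, so this representation is reducible.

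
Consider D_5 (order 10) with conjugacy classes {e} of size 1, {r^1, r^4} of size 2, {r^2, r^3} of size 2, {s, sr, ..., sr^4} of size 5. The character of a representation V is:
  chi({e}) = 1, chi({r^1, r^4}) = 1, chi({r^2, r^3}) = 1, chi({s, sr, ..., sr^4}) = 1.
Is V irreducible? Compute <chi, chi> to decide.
Irreducible: <chi, chi> = 1.

Reasoning: <chi, chi> = (1/|G|) sum_C |C| * |chi(C)|^2 = (1/10)[1*|1|^2 + 2*|1|^2 + 2*|1|^2 + 5*|1|^2]
  = (1/10)[(1) + (2) + (2) + (5)] = 10/10 = 1.
A character is irreducible iff <chi, chi> = 1, so this representation is irreducible.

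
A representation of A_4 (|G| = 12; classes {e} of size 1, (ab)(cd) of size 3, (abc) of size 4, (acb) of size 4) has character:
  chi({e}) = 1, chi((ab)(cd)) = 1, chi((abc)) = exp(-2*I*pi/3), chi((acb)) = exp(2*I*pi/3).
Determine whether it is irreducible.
Irreducible: <chi, chi> = 1.

Derivation: <chi, chi> = (1/|G|) sum_C |C| * |chi(C)|^2 = (1/12)[1*|1|^2 + 3*|1|^2 + 4*|exp(-2*I*pi/3)|^2 + 4*|exp(2*I*pi/3)|^2]
  = (1/12)[(1) + (3) + (4) + (4)] = 12/12 = 1.
(Exp terms are combined using exp(i*s)*conj(exp(i*t)) = exp(i*(s-t)), and sums of them are collapsed using the identity that for every m > 1 the m distinct m-th roots of unity sum to 0, e.g. 1 + exp(2*I*pi/3) + exp(-2*I*pi/3) = 0.)
A character is irreducible iff <chi, chi> = 1, so this representation is irreducible.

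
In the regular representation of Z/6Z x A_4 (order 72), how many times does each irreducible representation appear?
Each irreducible V_i of dimension d_i appears with multiplicity d_i, i.e. rho_reg = (direct sum over all irreducibles V_i) d_i V_i. The irreducible dimensions for Z/6Z x A_4 are 1, 1, 1, 1, 1, 1, 1, 1, 1, 1, 1, 1, 1, 1, 1, 1, 1, 1, 3, 3, 3, 3, 3, 3: 18 irreducibles of dimension 1, each with multiplicity 1; 6 irreducibles of dimension 3, each with multiplicity 3. Total dimension 18*1*1 + 6*3*3 = 72 = |G|.

Argument: General theorem: in the regular representation of a finite group G, each irreducible appears with multiplicity equal to its dimension. Check: dim(rho_reg) = sum d_i^2 = 1 + 1 + 1 + 1 + 1 + 1 + 1 + 1 + 1 + 1 + 1 + 1 + 1 + 1 + 1 + 1 + 1 + 1 + 9 + 9 + 9 + 9 + 9 + 9 = 72 = |G|.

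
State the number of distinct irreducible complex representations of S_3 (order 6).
3

Reasoning: The number of irreducible complex representations of a finite group equals its number of conjugacy classes. Conjugacy classes in S_3 correspond to cycle types, i.e. partitions of 3; there are p(3) = 3 of them, so S_3 (order 6) has exactly 3 irreducible complex representations.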